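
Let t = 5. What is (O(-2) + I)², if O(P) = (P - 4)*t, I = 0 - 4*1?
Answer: 1156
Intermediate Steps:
I = -4 (I = 0 - 4 = -4)
O(P) = -20 + 5*P (O(P) = (P - 4)*5 = (-4 + P)*5 = -20 + 5*P)
(O(-2) + I)² = ((-20 + 5*(-2)) - 4)² = ((-20 - 10) - 4)² = (-30 - 4)² = (-34)² = 1156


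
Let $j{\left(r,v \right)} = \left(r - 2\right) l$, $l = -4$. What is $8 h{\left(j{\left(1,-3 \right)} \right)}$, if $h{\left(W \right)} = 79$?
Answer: $632$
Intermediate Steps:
$j{\left(r,v \right)} = 8 - 4 r$ ($j{\left(r,v \right)} = \left(r - 2\right) \left(-4\right) = \left(-2 + r\right) \left(-4\right) = 8 - 4 r$)
$8 h{\left(j{\left(1,-3 \right)} \right)} = 8 \cdot 79 = 632$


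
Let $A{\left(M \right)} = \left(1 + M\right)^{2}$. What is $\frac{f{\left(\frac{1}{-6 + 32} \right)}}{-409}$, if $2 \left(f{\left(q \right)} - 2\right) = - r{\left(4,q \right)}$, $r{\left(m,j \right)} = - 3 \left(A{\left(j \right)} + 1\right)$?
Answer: $- \frac{6919}{552968} \approx -0.012512$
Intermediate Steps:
$r{\left(m,j \right)} = -3 - 3 \left(1 + j\right)^{2}$ ($r{\left(m,j \right)} = - 3 \left(\left(1 + j\right)^{2} + 1\right) = - 3 \left(1 + \left(1 + j\right)^{2}\right) = -3 - 3 \left(1 + j\right)^{2}$)
$f{\left(q \right)} = \frac{7}{2} + \frac{3 \left(1 + q\right)^{2}}{2}$ ($f{\left(q \right)} = 2 + \frac{\left(-1\right) \left(-3 - 3 \left(1 + q\right)^{2}\right)}{2} = 2 + \frac{3 + 3 \left(1 + q\right)^{2}}{2} = 2 + \left(\frac{3}{2} + \frac{3 \left(1 + q\right)^{2}}{2}\right) = \frac{7}{2} + \frac{3 \left(1 + q\right)^{2}}{2}$)
$\frac{f{\left(\frac{1}{-6 + 32} \right)}}{-409} = \frac{\frac{7}{2} + \frac{3 \left(1 + \frac{1}{-6 + 32}\right)^{2}}{2}}{-409} = \left(\frac{7}{2} + \frac{3 \left(1 + \frac{1}{26}\right)^{2}}{2}\right) \left(- \frac{1}{409}\right) = \left(\frac{7}{2} + \frac{3 \left(\frac{27}{26}\right)^{2}}{2}\right) \left(- \frac{1}{409}\right) = \left(\frac{7}{2} + \frac{3}{2} \cdot \frac{729}{676}\right) \left(- \frac{1}{409}\right) = \left(\frac{7}{2} + \frac{2187}{1352}\right) \left(- \frac{1}{409}\right) = \frac{6919}{1352} \left(- \frac{1}{409}\right) = - \frac{6919}{552968}$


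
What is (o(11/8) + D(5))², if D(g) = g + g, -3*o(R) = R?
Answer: 52441/576 ≈ 91.043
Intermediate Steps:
o(R) = -R/3
D(g) = 2*g
(o(11/8) + D(5))² = (-11/(3*8) + 2*5)² = (-11/(3*8) + 10)² = (-⅓*11/8 + 10)² = (-11/24 + 10)² = (229/24)² = 52441/576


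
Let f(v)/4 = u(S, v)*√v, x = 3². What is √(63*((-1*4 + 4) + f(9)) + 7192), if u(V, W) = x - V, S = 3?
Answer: 4*√733 ≈ 108.30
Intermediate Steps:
x = 9
u(V, W) = 9 - V
f(v) = 24*√v (f(v) = 4*((9 - 1*3)*√v) = 4*((9 - 3)*√v) = 4*(6*√v) = 24*√v)
√(63*((-1*4 + 4) + f(9)) + 7192) = √(63*((-1*4 + 4) + 24*√9) + 7192) = √(63*((-4 + 4) + 24*3) + 7192) = √(63*(0 + 72) + 7192) = √(63*72 + 7192) = √(4536 + 7192) = √11728 = 4*√733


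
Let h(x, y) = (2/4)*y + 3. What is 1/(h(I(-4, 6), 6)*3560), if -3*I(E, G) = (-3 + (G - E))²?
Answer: 1/21360 ≈ 4.6816e-5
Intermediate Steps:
I(E, G) = -(-3 + G - E)²/3 (I(E, G) = -(-3 + (G - E))²/3 = -(-3 + G - E)²/3)
h(x, y) = 3 + y/2 (h(x, y) = (2*(¼))*y + 3 = y/2 + 3 = 3 + y/2)
1/(h(I(-4, 6), 6)*3560) = 1/((3 + (½)*6)*3560) = 1/((3 + 3)*3560) = 1/(6*3560) = 1/21360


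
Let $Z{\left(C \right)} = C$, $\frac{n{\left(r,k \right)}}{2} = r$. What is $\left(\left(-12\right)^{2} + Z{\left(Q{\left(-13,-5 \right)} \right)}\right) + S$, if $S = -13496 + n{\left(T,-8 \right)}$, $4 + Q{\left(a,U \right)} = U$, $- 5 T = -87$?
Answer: $- \frac{66631}{5} \approx -13326.0$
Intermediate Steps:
$T = \frac{87}{5}$ ($T = \left(- \frac{1}{5}\right) \left(-87\right) = \frac{87}{5} \approx 17.4$)
$n{\left(r,k \right)} = 2 r$
$Q{\left(a,U \right)} = -4 + U$
$S = - \frac{67306}{5}$ ($S = -13496 + 2 \cdot \frac{87}{5} = -13496 + \frac{174}{5} = - \frac{67306}{5} \approx -13461.0$)
$\left(\left(-12\right)^{2} + Z{\left(Q{\left(-13,-5 \right)} \right)}\right) + S = \left(\left(-12\right)^{2} - 9\right) - \frac{67306}{5} = \left(144 - 9\right) - \frac{67306}{5} = 135 - \frac{67306}{5} = - \frac{66631}{5}$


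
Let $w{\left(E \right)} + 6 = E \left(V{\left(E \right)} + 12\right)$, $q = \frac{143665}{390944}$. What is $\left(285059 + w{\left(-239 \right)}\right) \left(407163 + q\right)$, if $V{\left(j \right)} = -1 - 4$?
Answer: $\frac{11276970761418765}{97736} \approx 1.1538 \cdot 10^{11}$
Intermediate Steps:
$V{\left(j \right)} = -5$ ($V{\left(j \right)} = -1 - 4 = -5$)
$q = \frac{143665}{390944}$ ($q = 143665 \cdot \frac{1}{390944} = \frac{143665}{390944} \approx 0.36748$)
$w{\left(E \right)} = -6 + 7 E$ ($w{\left(E \right)} = -6 + E \left(-5 + 12\right) = -6 + E 7 = -6 + 7 E$)
$\left(285059 + w{\left(-239 \right)}\right) \left(407163 + q\right) = \left(285059 + \left(-6 + 7 \left(-239\right)\right)\right) \left(407163 + \frac{143665}{390944}\right) = \left(285059 - 1679\right) \frac{159178075537}{390944} = 283380 \cdot \frac{159178075537}{390944} = \frac{11276970761418765}{97736}$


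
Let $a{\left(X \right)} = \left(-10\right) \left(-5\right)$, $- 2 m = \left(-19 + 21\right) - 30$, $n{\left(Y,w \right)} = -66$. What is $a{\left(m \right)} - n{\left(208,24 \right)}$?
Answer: $116$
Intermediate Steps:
$m = 14$ ($m = - \frac{\left(-19 + 21\right) - 30}{2} = - \frac{2 - 30}{2} = \left(- \frac{1}{2}\right) \left(-28\right) = 14$)
$a{\left(X \right)} = 50$
$a{\left(m \right)} - n{\left(208,24 \right)} = 50 - -66 = 50 + 66 = 116$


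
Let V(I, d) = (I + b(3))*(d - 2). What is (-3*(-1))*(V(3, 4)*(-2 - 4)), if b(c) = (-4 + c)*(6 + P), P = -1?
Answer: 72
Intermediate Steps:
b(c) = -20 + 5*c (b(c) = (-4 + c)*(6 - 1) = (-4 + c)*5 = -20 + 5*c)
V(I, d) = (-5 + I)*(-2 + d) (V(I, d) = (I + (-20 + 5*3))*(d - 2) = (I + (-20 + 15))*(-2 + d) = (I - 5)*(-2 + d) = (-5 + I)*(-2 + d))
(-3*(-1))*(V(3, 4)*(-2 - 4)) = (-3*(-1))*((10 - 5*4 - 2*3 + 3*4)*(-2 - 4)) = 3*((10 - 20 - 6 + 12)*(-6)) = 3*(-4*(-6)) = 3*24 = 72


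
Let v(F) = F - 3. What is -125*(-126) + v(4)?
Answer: 15751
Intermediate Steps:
v(F) = -3 + F
-125*(-126) + v(4) = -125*(-126) + (-3 + 4) = 15750 + 1 = 15751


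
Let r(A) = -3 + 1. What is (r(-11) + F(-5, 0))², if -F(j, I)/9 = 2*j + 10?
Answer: 4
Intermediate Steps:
F(j, I) = -90 - 18*j (F(j, I) = -9*(2*j + 10) = -9*(10 + 2*j) = -90 - 18*j)
r(A) = -2
(r(-11) + F(-5, 0))² = (-2 + (-90 - 18*(-5)))² = (-2 + (-90 + 90))² = (-2 + 0)² = (-2)² = 4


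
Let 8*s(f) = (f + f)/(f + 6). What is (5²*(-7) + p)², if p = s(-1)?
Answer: 12257001/400 ≈ 30643.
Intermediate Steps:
s(f) = f/(4*(6 + f)) (s(f) = ((f + f)/(f + 6))/8 = ((2*f)/(6 + f))/8 = (2*f/(6 + f))/8 = f/(4*(6 + f)))
p = -1/20 (p = (¼)*(-1)/(6 - 1) = (¼)*(-1)/5 = (¼)*(-1)*(⅕) = -1/20 ≈ -0.050000)
(5²*(-7) + p)² = (5²*(-7) - 1/20)² = (25*(-7) - 1/20)² = (-175 - 1/20)² = (-3501/20)² = 12257001/400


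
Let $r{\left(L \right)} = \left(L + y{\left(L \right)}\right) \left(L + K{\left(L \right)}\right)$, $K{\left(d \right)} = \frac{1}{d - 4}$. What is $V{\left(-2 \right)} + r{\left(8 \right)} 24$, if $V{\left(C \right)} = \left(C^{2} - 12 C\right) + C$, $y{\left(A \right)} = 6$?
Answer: $2798$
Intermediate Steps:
$K{\left(d \right)} = \frac{1}{-4 + d}$
$V{\left(C \right)} = C^{2} - 11 C$
$r{\left(L \right)} = \left(6 + L\right) \left(L + \frac{1}{-4 + L}\right)$ ($r{\left(L \right)} = \left(L + 6\right) \left(L + \frac{1}{-4 + L}\right) = \left(6 + L\right) \left(L + \frac{1}{-4 + L}\right)$)
$V{\left(-2 \right)} + r{\left(8 \right)} 24 = - 2 \left(-11 - 2\right) + \frac{6 + 8 + 8 \left(-4 + 8\right) \left(6 + 8\right)}{-4 + 8} \cdot 24 = \left(-2\right) \left(-13\right) + \frac{6 + 8 + 8 \cdot 4 \cdot 14}{4} \cdot 24 = 26 + \frac{6 + 8 + 448}{4} \cdot 24 = 26 + \frac{1}{4} \cdot 462 \cdot 24 = 26 + \frac{231}{2} \cdot 24 = 26 + 2772 = 2798$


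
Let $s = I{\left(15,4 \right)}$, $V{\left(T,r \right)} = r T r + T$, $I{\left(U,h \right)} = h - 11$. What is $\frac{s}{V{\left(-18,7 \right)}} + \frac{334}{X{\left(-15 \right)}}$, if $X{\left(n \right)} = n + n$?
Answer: $- \frac{10013}{900} \approx -11.126$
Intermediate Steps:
$X{\left(n \right)} = 2 n$
$I{\left(U,h \right)} = -11 + h$
$V{\left(T,r \right)} = T + T r^{2}$ ($V{\left(T,r \right)} = T r r + T = T r^{2} + T = T + T r^{2}$)
$s = -7$ ($s = -11 + 4 = -7$)
$\frac{s}{V{\left(-18,7 \right)}} + \frac{334}{X{\left(-15 \right)}} = - \frac{7}{\left(-18\right) \left(1 + 7^{2}\right)} + \frac{334}{2 \left(-15\right)} = - \frac{7}{\left(-18\right) \left(1 + 49\right)} + \frac{334}{-30} = - \frac{7}{\left(-18\right) 50} + 334 \left(- \frac{1}{30}\right) = - \frac{7}{-900} - \frac{167}{15} = \left(-7\right) \left(- \frac{1}{900}\right) - \frac{167}{15} = \frac{7}{900} - \frac{167}{15} = - \frac{10013}{900}$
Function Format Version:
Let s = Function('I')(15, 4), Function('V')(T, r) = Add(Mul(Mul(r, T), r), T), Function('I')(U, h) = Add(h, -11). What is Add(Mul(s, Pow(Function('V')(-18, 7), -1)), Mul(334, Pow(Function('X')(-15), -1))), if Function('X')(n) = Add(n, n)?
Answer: Rational(-10013, 900) ≈ -11.126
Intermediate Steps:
Function('X')(n) = Mul(2, n)
Function('I')(U, h) = Add(-11, h)
Function('V')(T, r) = Add(T, Mul(T, Pow(r, 2))) (Function('V')(T, r) = Add(Mul(Mul(T, r), r), T) = Add(Mul(T, Pow(r, 2)), T) = Add(T, Mul(T, Pow(r, 2))))
s = -7 (s = Add(-11, 4) = -7)
Add(Mul(s, Pow(Function('V')(-18, 7), -1)), Mul(334, Pow(Function('X')(-15), -1))) = Add(Mul(-7, Pow(Mul(-18, Add(1, Pow(7, 2))), -1)), Mul(334, Pow(Mul(2, -15), -1))) = Add(Mul(-7, Pow(Mul(-18, Add(1, 49)), -1)), Mul(334, Pow(-30, -1))) = Add(Mul(-7, Pow(Mul(-18, 50), -1)), Mul(334, Rational(-1, 30))) = Add(Mul(-7, Pow(-900, -1)), Rational(-167, 15)) = Add(Mul(-7, Rational(-1, 900)), Rational(-167, 15)) = Add(Rational(7, 900), Rational(-167, 15)) = Rational(-10013, 900)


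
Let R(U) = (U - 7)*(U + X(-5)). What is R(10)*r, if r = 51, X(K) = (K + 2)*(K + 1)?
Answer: 3366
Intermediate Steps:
X(K) = (1 + K)*(2 + K) (X(K) = (2 + K)*(1 + K) = (1 + K)*(2 + K))
R(U) = (-7 + U)*(12 + U) (R(U) = (U - 7)*(U + (2 + (-5)² + 3*(-5))) = (-7 + U)*(U + (2 + 25 - 15)) = (-7 + U)*(U + 12) = (-7 + U)*(12 + U))
R(10)*r = (-84 + 10² + 5*10)*51 = (-84 + 100 + 50)*51 = 66*51 = 3366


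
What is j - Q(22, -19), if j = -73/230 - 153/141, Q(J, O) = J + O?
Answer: -47591/10810 ≈ -4.4025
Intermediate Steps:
j = -15161/10810 (j = -73*1/230 - 153*1/141 = -73/230 - 51/47 = -15161/10810 ≈ -1.4025)
j - Q(22, -19) = -15161/10810 - (22 - 19) = -15161/10810 - 1*3 = -15161/10810 - 3 = -47591/10810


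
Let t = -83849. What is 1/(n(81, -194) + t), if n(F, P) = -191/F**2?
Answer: -6561/550133480 ≈ -1.1926e-5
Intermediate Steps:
n(F, P) = -191/F**2
1/(n(81, -194) + t) = 1/(-191/81**2 - 83849) = 1/(-191*1/6561 - 83849) = 1/(-191/6561 - 83849) = 1/(-550133480/6561) = -6561/550133480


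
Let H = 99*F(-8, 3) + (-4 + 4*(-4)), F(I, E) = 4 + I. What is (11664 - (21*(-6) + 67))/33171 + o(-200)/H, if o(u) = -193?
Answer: 11278771/13799136 ≈ 0.81735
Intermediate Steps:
H = -416 (H = 99*(4 - 8) + (-4 + 4*(-4)) = 99*(-4) + (-4 - 16) = -396 - 20 = -416)
(11664 - (21*(-6) + 67))/33171 + o(-200)/H = (11664 - (21*(-6) + 67))/33171 - 193/(-416) = (11664 - (-126 + 67))*(1/33171) - 193*(-1/416) = (11664 - 1*(-59))*(1/33171) + 193/416 = (11664 + 59)*(1/33171) + 193/416 = 11723*(1/33171) + 193/416 = 11723/33171 + 193/416 = 11278771/13799136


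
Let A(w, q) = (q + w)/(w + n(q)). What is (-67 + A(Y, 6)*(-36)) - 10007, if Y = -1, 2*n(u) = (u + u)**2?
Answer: -715434/71 ≈ -10077.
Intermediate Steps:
n(u) = 2*u**2 (n(u) = (u + u)**2/2 = (2*u)**2/2 = (4*u**2)/2 = 2*u**2)
A(w, q) = (q + w)/(w + 2*q**2)
(-67 + A(Y, 6)*(-36)) - 10007 = (-67 + ((6 - 1)/(-1 + 2*6**2))*(-36)) - 10007 = (-67 + (5/(-1 + 2*36))*(-36)) - 10007 = (-67 + (5/(-1 + 72))*(-36)) - 10007 = (-67 + (5/71)*(-36)) - 10007 = (-67 - 180/71) - 10007 = -4937/71 - 10007 = -715434/71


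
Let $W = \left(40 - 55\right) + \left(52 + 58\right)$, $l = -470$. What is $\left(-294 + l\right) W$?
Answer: $-72580$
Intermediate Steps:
$W = 95$ ($W = -15 + 110 = 95$)
$\left(-294 + l\right) W = \left(-294 - 470\right) 95 = \left(-764\right) 95 = -72580$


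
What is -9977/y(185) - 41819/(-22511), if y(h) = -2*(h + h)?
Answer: 255538307/16658140 ≈ 15.340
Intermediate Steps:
y(h) = -4*h
-9977/y(185) - 41819/(-22511) = -9977/((-4*185)) - 41819/(-22511) = -9977/(-740) - 41819*(-1/22511) = -9977*(-1/740) + 41819/22511 = 9977/740 + 41819/22511 = 255538307/16658140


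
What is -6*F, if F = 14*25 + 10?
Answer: -2160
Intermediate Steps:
F = 360 (F = 350 + 10 = 360)
-6*F = -6*360 = -2160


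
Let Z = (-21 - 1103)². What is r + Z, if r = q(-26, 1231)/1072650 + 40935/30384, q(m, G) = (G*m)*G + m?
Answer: 762482154286873/603544400 ≈ 1.2633e+6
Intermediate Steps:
q(m, G) = m + m*G² (q(m, G) = m*G² + m = m + m*G²)
r = -21355607527/603544400 (r = -26*(1 + 1231²)/1072650 + 40935/30384 = -26*(1 + 1515361)*(1/1072650) + 40935*(1/30384) = -26*1515362*(1/1072650) + 13645/10128 = -39399412*1/1072650 + 13645/10128 = -19699706/536325 + 13645/10128 = -21355607527/603544400 ≈ -35.384)
Z = 1263376 (Z = (-1124)² = 1263376)
r + Z = -21355607527/603544400 + 1263376 = 762482154286873/603544400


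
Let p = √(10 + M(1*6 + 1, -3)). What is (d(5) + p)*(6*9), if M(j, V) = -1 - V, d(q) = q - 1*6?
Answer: -54 + 108*√3 ≈ 133.06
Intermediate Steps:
d(q) = -6 + q (d(q) = q - 6 = -6 + q)
p = 2*√3 (p = √(10 + (-1 - 1*(-3))) = √(10 + (-1 + 3)) = √(10 + 2) = √12 = 2*√3 ≈ 3.4641)
(d(5) + p)*(6*9) = ((-6 + 5) + 2*√3)*(6*9) = (-1 + 2*√3)*54 = -54 + 108*√3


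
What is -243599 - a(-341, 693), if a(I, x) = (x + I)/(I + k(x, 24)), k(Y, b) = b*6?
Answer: -47988651/197 ≈ -2.4360e+5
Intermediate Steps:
k(Y, b) = 6*b
a(I, x) = (I + x)/(144 + I) (a(I, x) = (x + I)/(I + 6*24) = (I + x)/(I + 144) = (I + x)/(144 + I))
-243599 - a(-341, 693) = -243599 - (-341 + 693)/(144 - 341) = -243599 - 352/(-197) = -243599 - (-1)*352/197 = -243599 - 1*(-352/197) = -243599 + 352/197 = -47988651/197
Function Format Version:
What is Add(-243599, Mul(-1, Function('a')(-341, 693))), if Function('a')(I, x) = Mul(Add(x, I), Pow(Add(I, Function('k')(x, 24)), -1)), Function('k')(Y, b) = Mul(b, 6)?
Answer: Rational(-47988651, 197) ≈ -2.4360e+5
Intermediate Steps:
Function('k')(Y, b) = Mul(6, b)
Function('a')(I, x) = Mul(Pow(Add(144, I), -1), Add(I, x)) (Function('a')(I, x) = Mul(Add(x, I), Pow(Add(I, Mul(6, 24)), -1)) = Mul(Add(I, x), Pow(Add(I, 144), -1)) = Mul(Add(I, x), Pow(Add(144, I), -1)) = Mul(Pow(Add(144, I), -1), Add(I, x)))
Add(-243599, Mul(-1, Function('a')(-341, 693))) = Add(-243599, Mul(-1, Mul(Pow(Add(144, -341), -1), Add(-341, 693)))) = Add(-243599, Mul(-1, Mul(Pow(-197, -1), 352))) = Add(-243599, Mul(-1, Mul(Rational(-1, 197), 352))) = Add(-243599, Mul(-1, Rational(-352, 197))) = Add(-243599, Rational(352, 197)) = Rational(-47988651, 197)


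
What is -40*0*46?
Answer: 0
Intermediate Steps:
-40*0*46 = 0*46 = 0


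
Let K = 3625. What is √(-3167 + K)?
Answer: √458 ≈ 21.401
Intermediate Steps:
√(-3167 + K) = √(-3167 + 3625) = √458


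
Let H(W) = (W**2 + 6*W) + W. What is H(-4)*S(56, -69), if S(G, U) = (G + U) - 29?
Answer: 504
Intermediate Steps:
S(G, U) = -29 + G + U
H(W) = W**2 + 7*W
H(-4)*S(56, -69) = (-4*(7 - 4))*(-29 + 56 - 69) = -4*3*(-42) = -12*(-42) = 504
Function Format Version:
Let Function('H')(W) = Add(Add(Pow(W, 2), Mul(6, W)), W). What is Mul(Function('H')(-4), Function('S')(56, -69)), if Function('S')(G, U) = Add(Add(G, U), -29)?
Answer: 504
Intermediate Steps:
Function('S')(G, U) = Add(-29, G, U)
Function('H')(W) = Add(Pow(W, 2), Mul(7, W))
Mul(Function('H')(-4), Function('S')(56, -69)) = Mul(Mul(-4, Add(7, -4)), Add(-29, 56, -69)) = Mul(Mul(-4, 3), -42) = Mul(-12, -42) = 504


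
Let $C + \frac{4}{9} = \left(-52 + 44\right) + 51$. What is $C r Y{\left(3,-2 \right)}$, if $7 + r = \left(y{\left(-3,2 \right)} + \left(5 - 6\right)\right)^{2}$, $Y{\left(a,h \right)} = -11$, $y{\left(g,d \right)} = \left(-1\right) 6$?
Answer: $- \frac{58982}{3} \approx -19661.0$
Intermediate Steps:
$y{\left(g,d \right)} = -6$
$C = \frac{383}{9}$ ($C = - \frac{4}{9} + \left(\left(-52 + 44\right) + 51\right) = - \frac{4}{9} + \left(-8 + 51\right) = - \frac{4}{9} + 43 = \frac{383}{9} \approx 42.556$)
$r = 42$ ($r = -7 + \left(-6 + \left(5 - 6\right)\right)^{2} = -7 + \left(-6 - 1\right)^{2} = -7 + \left(-7\right)^{2} = -7 + 49 = 42$)
$C r Y{\left(3,-2 \right)} = \frac{383}{9} \cdot 42 \left(-11\right) = \frac{5362}{3} \left(-11\right) = - \frac{58982}{3}$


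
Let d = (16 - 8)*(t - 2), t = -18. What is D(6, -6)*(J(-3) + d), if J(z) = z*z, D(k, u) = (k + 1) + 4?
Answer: -1661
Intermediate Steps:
D(k, u) = 5 + k (D(k, u) = (1 + k) + 4 = 5 + k)
d = -160 (d = (16 - 8)*(-18 - 2) = 8*(-20) = -160)
J(z) = z²
D(6, -6)*(J(-3) + d) = (5 + 6)*((-3)² - 160) = 11*(9 - 160) = 11*(-151) = -1661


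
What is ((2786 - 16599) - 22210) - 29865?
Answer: -65888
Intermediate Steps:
((2786 - 16599) - 22210) - 29865 = (-13813 - 22210) - 29865 = -36023 - 29865 = -65888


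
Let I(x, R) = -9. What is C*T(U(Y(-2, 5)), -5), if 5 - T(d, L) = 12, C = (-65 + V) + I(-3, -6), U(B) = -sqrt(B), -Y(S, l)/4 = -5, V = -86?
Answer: 1120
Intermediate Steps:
Y(S, l) = 20 (Y(S, l) = -4*(-5) = 20)
C = -160 (C = (-65 - 86) - 9 = -151 - 9 = -160)
T(d, L) = -7 (T(d, L) = 5 - 1*12 = 5 - 12 = -7)
C*T(U(Y(-2, 5)), -5) = -160*(-7) = 1120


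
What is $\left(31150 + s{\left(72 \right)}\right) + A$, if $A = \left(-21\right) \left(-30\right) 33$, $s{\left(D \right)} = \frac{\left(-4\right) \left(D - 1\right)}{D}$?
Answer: $\frac{934849}{18} \approx 51936.0$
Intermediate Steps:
$s{\left(D \right)} = \frac{4 - 4 D}{D}$ ($s{\left(D \right)} = \frac{\left(-4\right) \left(-1 + D\right)}{D} = \frac{4 - 4 D}{D}$)
$A = 20790$ ($A = 630 \cdot 33 = 20790$)
$\left(31150 + s{\left(72 \right)}\right) + A = \left(31150 - \left(4 - \frac{4}{72}\right)\right) + 20790 = \left(31150 + \left(-4 + 4 \cdot \frac{1}{72}\right)\right) + 20790 = \left(31150 + \left(-4 + \frac{1}{18}\right)\right) + 20790 = \left(31150 - \frac{71}{18}\right) + 20790 = \frac{560629}{18} + 20790 = \frac{934849}{18}$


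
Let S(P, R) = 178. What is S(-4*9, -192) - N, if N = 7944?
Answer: -7766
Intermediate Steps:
S(-4*9, -192) - N = 178 - 1*7944 = 178 - 7944 = -7766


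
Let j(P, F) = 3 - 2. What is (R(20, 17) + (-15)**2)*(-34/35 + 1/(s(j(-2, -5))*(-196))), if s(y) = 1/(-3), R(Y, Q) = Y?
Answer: -937/4 ≈ -234.25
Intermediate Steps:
j(P, F) = 1
s(y) = -1/3
(R(20, 17) + (-15)**2)*(-34/35 + 1/(s(j(-2, -5))*(-196))) = (20 + (-15)**2)*(-34/35 + 1/(-1/3*(-196))) = (20 + 225)*(-34*1/35 - 3*(-1/196)) = 245*(-34/35 + 3/196) = 245*(-937/980) = -937/4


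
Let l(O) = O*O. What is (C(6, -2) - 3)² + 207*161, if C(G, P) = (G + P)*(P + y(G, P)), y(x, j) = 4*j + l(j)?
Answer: 34056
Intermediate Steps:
l(O) = O²
y(x, j) = j² + 4*j (y(x, j) = 4*j + j² = j² + 4*j)
C(G, P) = (G + P)*(P + P*(4 + P))
(C(6, -2) - 3)² + 207*161 = (-2*(6 - 2 + 6*(4 - 2) - 2*(4 - 2)) - 3)² + 207*161 = (-2*(6 - 2 + 6*2 - 2*2) - 3)² + 33327 = (-2*(6 - 2 + 12 - 4) - 3)² + 33327 = (-2*12 - 3)² + 33327 = (-24 - 3)² + 33327 = (-27)² + 33327 = 729 + 33327 = 34056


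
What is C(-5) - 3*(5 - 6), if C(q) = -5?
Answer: -2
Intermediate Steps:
C(-5) - 3*(5 - 6) = -5 - 3*(5 - 6) = -5 - 3*(-1) = -5 - 1*(-3) = -5 + 3 = -2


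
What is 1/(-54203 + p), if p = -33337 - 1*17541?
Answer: -1/105081 ≈ -9.5165e-6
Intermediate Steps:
p = -50878 (p = -33337 - 17541 = -50878)
1/(-54203 + p) = 1/(-54203 - 50878) = 1/(-105081) = -1/105081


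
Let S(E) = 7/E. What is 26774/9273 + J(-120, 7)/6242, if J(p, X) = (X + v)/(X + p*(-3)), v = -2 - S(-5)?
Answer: 13939616678/4827890505 ≈ 2.8873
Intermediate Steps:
v = -3/5 (v = -2 - 7/(-5) = -2 - 7*(-1)/5 = -2 - 1*(-7/5) = -2 + 7/5 = -3/5 ≈ -0.60000)
J(p, X) = (-3/5 + X)/(X - 3*p) (J(p, X) = (X - 3/5)/(X + p*(-3)) = (-3/5 + X)/(X - 3*p))
26774/9273 + J(-120, 7)/6242 = 26774/9273 + ((-3/5 + 7)/(7 - 3*(-120)))/6242 = 26774*(1/9273) + ((32/5)/(7 + 360))*(1/6242) = 2434/843 + ((32/5)/367)*(1/6242) = 2434/843 + ((1/367)*(32/5))*(1/6242) = 2434/843 + (32/1835)*(1/6242) = 2434/843 + 16/5727035 = 13939616678/4827890505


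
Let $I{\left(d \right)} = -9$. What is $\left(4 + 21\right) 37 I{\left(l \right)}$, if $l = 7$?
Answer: $-8325$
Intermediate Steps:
$\left(4 + 21\right) 37 I{\left(l \right)} = \left(4 + 21\right) 37 \left(-9\right) = 25 \cdot 37 \left(-9\right) = 925 \left(-9\right) = -8325$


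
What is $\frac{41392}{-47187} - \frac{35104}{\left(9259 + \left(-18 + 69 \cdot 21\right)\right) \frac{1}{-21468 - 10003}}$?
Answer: $\frac{26064886255264}{252214515} \approx 1.0334 \cdot 10^{5}$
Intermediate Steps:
$\frac{41392}{-47187} - \frac{35104}{\left(9259 + \left(-18 + 69 \cdot 21\right)\right) \frac{1}{-21468 - 10003}} = 41392 \left(- \frac{1}{47187}\right) - \frac{35104}{\left(9259 + \left(-18 + 1449\right)\right) \frac{1}{-31471}} = - \frac{41392}{47187} - \frac{35104}{\left(9259 + 1431\right) \left(- \frac{1}{31471}\right)} = - \frac{41392}{47187} - \frac{35104}{10690 \left(- \frac{1}{31471}\right)} = - \frac{41392}{47187} - \frac{35104}{- \frac{10690}{31471}} = - \frac{41392}{47187} - - \frac{552378992}{5345} = - \frac{41392}{47187} + \frac{552378992}{5345} = \frac{26064886255264}{252214515}$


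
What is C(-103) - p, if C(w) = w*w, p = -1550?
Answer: 12159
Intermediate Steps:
C(w) = w²
C(-103) - p = (-103)² - 1*(-1550) = 10609 + 1550 = 12159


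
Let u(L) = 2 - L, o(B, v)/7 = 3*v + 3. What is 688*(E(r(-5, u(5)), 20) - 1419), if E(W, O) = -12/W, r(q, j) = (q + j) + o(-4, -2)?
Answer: -28303632/29 ≈ -9.7599e+5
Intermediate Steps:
o(B, v) = 21 + 21*v (o(B, v) = 7*(3*v + 3) = 7*(3 + 3*v) = 21 + 21*v)
r(q, j) = -21 + j + q (r(q, j) = (q + j) + (21 + 21*(-2)) = (j + q) + (21 - 42) = (j + q) - 21 = -21 + j + q)
688*(E(r(-5, u(5)), 20) - 1419) = 688*(-12/(-21 + (2 - 1*5) - 5) - 1419) = 688*(-12/(-21 + (2 - 5) - 5) - 1419) = 688*(-12/(-21 - 3 - 5) - 1419) = 688*(-12/(-29) - 1419) = 688*(-12*(-1/29) - 1419) = 688*(12/29 - 1419) = 688*(-41139/29) = -28303632/29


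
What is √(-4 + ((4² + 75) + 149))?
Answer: 2*√59 ≈ 15.362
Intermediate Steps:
√(-4 + ((4² + 75) + 149)) = √(-4 + ((16 + 75) + 149)) = √(-4 + (91 + 149)) = √(-4 + 240) = √236 = 2*√59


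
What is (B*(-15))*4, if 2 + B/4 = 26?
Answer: -5760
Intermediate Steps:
B = 96 (B = -8 + 4*26 = -8 + 104 = 96)
(B*(-15))*4 = (96*(-15))*4 = -1440*4 = -5760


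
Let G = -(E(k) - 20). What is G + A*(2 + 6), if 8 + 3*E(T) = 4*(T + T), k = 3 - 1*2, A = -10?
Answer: -60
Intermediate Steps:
k = 1 (k = 3 - 2 = 1)
E(T) = -8/3 + 8*T/3 (E(T) = -8/3 + (4*(T + T))/3 = -8/3 + (4*(2*T))/3 = -8/3 + (8*T)/3 = -8/3 + 8*T/3)
G = 20 (G = -((-8/3 + (8/3)*1) - 20) = -((-8/3 + 8/3) - 20) = -(0 - 20) = -1*(-20) = 20)
G + A*(2 + 6) = 20 - 10*(2 + 6) = 20 - 10*8 = 20 - 80 = -60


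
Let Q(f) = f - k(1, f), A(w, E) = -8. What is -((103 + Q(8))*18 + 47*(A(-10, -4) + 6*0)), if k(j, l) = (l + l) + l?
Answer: -1190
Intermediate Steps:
k(j, l) = 3*l (k(j, l) = 2*l + l = 3*l)
Q(f) = -2*f (Q(f) = f - 3*f = -2*f)
-((103 + Q(8))*18 + 47*(A(-10, -4) + 6*0)) = -((103 - 2*8)*18 + 47*(-8 + 6*0)) = -((103 - 16)*18 + 47*(-8 + 0)) = -(87*18 + 47*(-8)) = -(1566 - 376) = -1*1190 = -1190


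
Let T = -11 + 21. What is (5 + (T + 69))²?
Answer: 7056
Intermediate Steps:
T = 10
(5 + (T + 69))² = (5 + (10 + 69))² = (5 + 79)² = 84² = 7056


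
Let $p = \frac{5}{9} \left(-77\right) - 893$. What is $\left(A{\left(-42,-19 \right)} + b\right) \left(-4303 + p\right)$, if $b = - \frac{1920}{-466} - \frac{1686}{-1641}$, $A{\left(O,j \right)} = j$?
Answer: $\frac{9249077883}{127451} \approx 72570.0$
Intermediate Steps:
$b = \frac{656066}{127451}$ ($b = \left(-1920\right) \left(- \frac{1}{466}\right) - - \frac{562}{547} = \frac{960}{233} + \frac{562}{547} = \frac{656066}{127451} \approx 5.1476$)
$p = - \frac{8422}{9}$ ($p = 5 \cdot \frac{1}{9} \left(-77\right) - 893 = \frac{5}{9} \left(-77\right) - 893 = - \frac{385}{9} - 893 = - \frac{8422}{9} \approx -935.78$)
$\left(A{\left(-42,-19 \right)} + b\right) \left(-4303 + p\right) = \left(-19 + \frac{656066}{127451}\right) \left(-4303 - \frac{8422}{9}\right) = \left(- \frac{1765503}{127451}\right) \left(- \frac{47149}{9}\right) = \frac{9249077883}{127451}$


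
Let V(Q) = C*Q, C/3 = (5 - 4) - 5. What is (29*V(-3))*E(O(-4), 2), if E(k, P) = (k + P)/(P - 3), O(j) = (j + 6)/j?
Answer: -1566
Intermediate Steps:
O(j) = (6 + j)/j
C = -12 (C = 3*((5 - 4) - 5) = 3*(1 - 5) = 3*(-4) = -12)
V(Q) = -12*Q
E(k, P) = (P + k)/(-3 + P)
(29*V(-3))*E(O(-4), 2) = (29*(-12*(-3)))*((2 + (6 - 4)/(-4))/(-3 + 2)) = (29*36)*((2 - 1/4*2)/(-1)) = 1044*(-(2 - 1/2)) = 1044*(-1*3/2) = 1044*(-3/2) = -1566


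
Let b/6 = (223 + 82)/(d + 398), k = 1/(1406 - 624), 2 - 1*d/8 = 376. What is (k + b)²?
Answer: 510128778289/1028711176516 ≈ 0.49589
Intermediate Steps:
d = -2992 (d = 16 - 8*376 = 16 - 3008 = -2992)
k = 1/782 ≈ 0.0012788
b = -915/1297 (b = 6*((223 + 82)/(-2992 + 398)) = 6*(305/(-2594)) = 6*(305*(-1/2594)) = 6*(-305/2594) = -915/1297 ≈ -0.70547)
(k + b)² = (1/782 - 915/1297)² = (-714233/1014254)² = 510128778289/1028711176516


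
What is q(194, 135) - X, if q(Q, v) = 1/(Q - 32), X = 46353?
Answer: -7509185/162 ≈ -46353.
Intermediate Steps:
q(Q, v) = 1/(-32 + Q)
q(194, 135) - X = 1/(-32 + 194) - 1*46353 = 1/162 - 46353 = -7509185/162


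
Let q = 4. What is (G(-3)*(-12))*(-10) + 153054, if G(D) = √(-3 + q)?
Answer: 153174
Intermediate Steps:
G(D) = 1 (G(D) = √(-3 + 4) = √1 = 1)
(G(-3)*(-12))*(-10) + 153054 = (1*(-12))*(-10) + 153054 = -12*(-10) + 153054 = 120 + 153054 = 153174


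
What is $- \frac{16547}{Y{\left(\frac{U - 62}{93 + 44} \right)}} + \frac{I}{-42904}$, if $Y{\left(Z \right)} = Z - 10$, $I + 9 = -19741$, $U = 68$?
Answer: $\frac{98072268}{58993} \approx 1662.4$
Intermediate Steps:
$I = -19750$ ($I = -9 - 19741 = -19750$)
$Y{\left(Z \right)} = -10 + Z$
$- \frac{16547}{Y{\left(\frac{U - 62}{93 + 44} \right)}} + \frac{I}{-42904} = - \frac{16547}{-10 + \frac{68 - 62}{93 + 44}} - \frac{19750}{-42904} = - \frac{16547}{-10 + \frac{6}{137}} - - \frac{9875}{21452} = - \frac{16547}{-10 + 6 \cdot \frac{1}{137}} + \frac{9875}{21452} = - \frac{16547}{-10 + \frac{6}{137}} + \frac{9875}{21452} = - \frac{16547}{- \frac{1364}{137}} + \frac{9875}{21452} = \left(-16547\right) \left(- \frac{137}{1364}\right) + \frac{9875}{21452} = \frac{2266939}{1364} + \frac{9875}{21452} = \frac{98072268}{58993}$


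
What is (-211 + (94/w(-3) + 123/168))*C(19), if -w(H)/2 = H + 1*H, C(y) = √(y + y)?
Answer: -34009*√38/168 ≈ -1247.9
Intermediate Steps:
C(y) = √2*√y (C(y) = √(2*y) = √2*√y)
w(H) = -4*H (w(H) = -2*(H + 1*H) = -2*(H + H) = -4*H)
(-211 + (94/w(-3) + 123/168))*C(19) = (-211 + (94/((-4*(-3))) + 123/168))*(√2*√19) = (-211 + (94/12 + 123*(1/168)))*√38 = (-211 + (94*(1/12) + 41/56))*√38 = (-211 + (47/6 + 41/56))*√38 = (-211 + 1439/168)*√38 = -34009*√38/168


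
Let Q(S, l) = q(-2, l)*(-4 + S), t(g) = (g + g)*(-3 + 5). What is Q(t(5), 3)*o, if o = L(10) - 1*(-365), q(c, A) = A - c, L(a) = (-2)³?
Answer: 28560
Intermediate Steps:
L(a) = -8
t(g) = 4*g (t(g) = (2*g)*2 = 4*g)
Q(S, l) = (-4 + S)*(2 + l) (Q(S, l) = (l - 1*(-2))*(-4 + S) = (l + 2)*(-4 + S) = (2 + l)*(-4 + S) = (-4 + S)*(2 + l))
o = 357 (o = -8 - 1*(-365) = -8 + 365 = 357)
Q(t(5), 3)*o = ((-4 + 4*5)*(2 + 3))*357 = ((-4 + 20)*5)*357 = (16*5)*357 = 80*357 = 28560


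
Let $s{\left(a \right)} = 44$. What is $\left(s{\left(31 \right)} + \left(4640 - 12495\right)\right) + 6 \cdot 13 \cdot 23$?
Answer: $-6017$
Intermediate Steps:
$\left(s{\left(31 \right)} + \left(4640 - 12495\right)\right) + 6 \cdot 13 \cdot 23 = \left(44 + \left(4640 - 12495\right)\right) + 6 \cdot 13 \cdot 23 = \left(44 - 7855\right) + 78 \cdot 23 = -7811 + 1794 = -6017$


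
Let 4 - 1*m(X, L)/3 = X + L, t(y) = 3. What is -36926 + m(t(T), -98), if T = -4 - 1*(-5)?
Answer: -36629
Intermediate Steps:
T = 1 (T = -4 + 5 = 1)
m(X, L) = 12 - 3*L - 3*X (m(X, L) = 12 - 3*(X + L) = 12 - 3*(L + X) = 12 + (-3*L - 3*X) = 12 - 3*L - 3*X)
-36926 + m(t(T), -98) = -36926 + (12 - 3*(-98) - 3*3) = -36926 + (12 + 294 - 9) = -36926 + 297 = -36629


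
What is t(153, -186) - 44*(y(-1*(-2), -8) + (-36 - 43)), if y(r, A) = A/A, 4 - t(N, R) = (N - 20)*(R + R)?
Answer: 52912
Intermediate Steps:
t(N, R) = 4 - 2*R*(-20 + N) (t(N, R) = 4 - (N - 20)*(R + R) = 4 - (-20 + N)*2*R = 4 - 2*R*(-20 + N))
y(r, A) = 1
t(153, -186) - 44*(y(-1*(-2), -8) + (-36 - 43)) = (4 + 40*(-186) - 2*153*(-186)) - 44*(1 + (-36 - 43)) = (4 - 7440 + 56916) - 44*(1 - 79) = 49480 - 44*(-78) = 49480 - 1*(-3432) = 49480 + 3432 = 52912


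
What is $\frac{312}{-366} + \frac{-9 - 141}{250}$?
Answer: $- \frac{443}{305} \approx -1.4525$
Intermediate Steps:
$\frac{312}{-366} + \frac{-9 - 141}{250} = 312 \left(- \frac{1}{366}\right) + \left(-9 - 141\right) \frac{1}{250} = - \frac{52}{61} - \frac{3}{5} = - \frac{443}{305}$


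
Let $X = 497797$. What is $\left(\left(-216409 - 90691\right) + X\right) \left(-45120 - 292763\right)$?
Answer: $-64433274451$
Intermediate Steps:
$\left(\left(-216409 - 90691\right) + X\right) \left(-45120 - 292763\right) = \left(\left(-216409 - 90691\right) + 497797\right) \left(-45120 - 292763\right) = \left(\left(-216409 - 90691\right) + 497797\right) \left(-337883\right) = \left(-307100 + 497797\right) \left(-337883\right) = 190697 \left(-337883\right) = -64433274451$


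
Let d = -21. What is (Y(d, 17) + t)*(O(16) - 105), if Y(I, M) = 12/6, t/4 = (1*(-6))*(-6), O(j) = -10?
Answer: -16790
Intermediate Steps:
t = 144 (t = 4*((1*(-6))*(-6)) = 4*(-6*(-6)) = 4*36 = 144)
Y(I, M) = 2 (Y(I, M) = 12*(⅙) = 2)
(Y(d, 17) + t)*(O(16) - 105) = (2 + 144)*(-10 - 105) = 146*(-115) = -16790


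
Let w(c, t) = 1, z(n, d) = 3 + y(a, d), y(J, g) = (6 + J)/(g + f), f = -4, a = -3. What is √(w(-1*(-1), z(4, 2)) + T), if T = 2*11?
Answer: √23 ≈ 4.7958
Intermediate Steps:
y(J, g) = (6 + J)/(-4 + g) (y(J, g) = (6 + J)/(g - 4) = (6 + J)/(-4 + g))
z(n, d) = 3 + 3/(-4 + d) (z(n, d) = 3 + (6 - 3)/(-4 + d) = 3 + 3/(-4 + d))
T = 22
√(w(-1*(-1), z(4, 2)) + T) = √(1 + 22) = √23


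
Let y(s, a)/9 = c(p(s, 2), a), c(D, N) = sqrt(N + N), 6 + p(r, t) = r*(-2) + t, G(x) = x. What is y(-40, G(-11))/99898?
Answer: 9*I*sqrt(22)/99898 ≈ 0.00042257*I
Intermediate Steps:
p(r, t) = -6 + t - 2*r (p(r, t) = -6 + (r*(-2) + t) = -6 + (-2*r + t) = -6 + (t - 2*r) = -6 + t - 2*r)
c(D, N) = sqrt(2)*sqrt(N) (c(D, N) = sqrt(2*N) = sqrt(2)*sqrt(N))
y(s, a) = 9*sqrt(2)*sqrt(a) (y(s, a) = 9*(sqrt(2)*sqrt(a)) = 9*sqrt(2)*sqrt(a))
y(-40, G(-11))/99898 = (9*sqrt(2)*sqrt(-11))/99898 = (9*sqrt(2)*(I*sqrt(11)))*(1/99898) = (9*I*sqrt(22))*(1/99898) = 9*I*sqrt(22)/99898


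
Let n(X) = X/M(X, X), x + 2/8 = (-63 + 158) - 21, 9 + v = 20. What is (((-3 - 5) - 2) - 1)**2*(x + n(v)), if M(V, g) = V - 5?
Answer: 109747/12 ≈ 9145.6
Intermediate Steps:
v = 11 (v = -9 + 20 = 11)
M(V, g) = -5 + V
x = 295/4 (x = -1/4 + ((-63 + 158) - 21) = -1/4 + (95 - 21) = -1/4 + 74 = 295/4 ≈ 73.750)
n(X) = X/(-5 + X)
(((-3 - 5) - 2) - 1)**2*(x + n(v)) = (((-3 - 5) - 2) - 1)**2*(295/4 + 11/(-5 + 11)) = ((-8 - 2) - 1)**2*(295/4 + 11/6) = (-10 - 1)**2*(295/4 + 11*(1/6)) = (-11)**2*(295/4 + 11/6) = 121*(907/12) = 109747/12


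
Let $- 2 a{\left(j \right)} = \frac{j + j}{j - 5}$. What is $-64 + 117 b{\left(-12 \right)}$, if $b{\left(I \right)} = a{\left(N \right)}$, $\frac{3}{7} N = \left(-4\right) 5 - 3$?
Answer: $- \frac{30101}{176} \approx -171.03$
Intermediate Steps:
$N = - \frac{161}{3}$ ($N = \frac{7 \left(\left(-4\right) 5 - 3\right)}{3} = \frac{7 \left(-20 - 3\right)}{3} = \frac{7}{3} \left(-23\right) = - \frac{161}{3} \approx -53.667$)
$a{\left(j \right)} = - \frac{j}{-5 + j}$ ($a{\left(j \right)} = - \frac{\left(j + j\right) \frac{1}{j - 5}}{2} = - \frac{2 j \frac{1}{-5 + j}}{2} = - \frac{j}{-5 + j}$)
$b{\left(I \right)} = - \frac{161}{176}$ ($b{\left(I \right)} = \left(-1\right) \left(- \frac{161}{3}\right) \frac{1}{-5 - \frac{161}{3}} = \left(-1\right) \left(- \frac{161}{3}\right) \frac{1}{- \frac{176}{3}} = \left(-1\right) \left(- \frac{161}{3}\right) \left(- \frac{3}{176}\right) = - \frac{161}{176}$)
$-64 + 117 b{\left(-12 \right)} = -64 + 117 \left(- \frac{161}{176}\right) = -64 - \frac{18837}{176} = - \frac{30101}{176}$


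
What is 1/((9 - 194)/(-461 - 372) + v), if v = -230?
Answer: -833/191405 ≈ -0.0043520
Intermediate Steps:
1/((9 - 194)/(-461 - 372) + v) = 1/((9 - 194)/(-461 - 372) - 230) = 1/(-185/(-833) - 230) = 1/(-185*(-1/833) - 230) = 1/(185/833 - 230) = 1/(-191405/833) = -833/191405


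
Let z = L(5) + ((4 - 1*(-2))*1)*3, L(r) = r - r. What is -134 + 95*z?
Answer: 1576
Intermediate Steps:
L(r) = 0
z = 18 (z = 0 + ((4 - 1*(-2))*1)*3 = 0 + ((4 + 2)*1)*3 = 0 + (6*1)*3 = 0 + 6*3 = 0 + 18 = 18)
-134 + 95*z = -134 + 95*18 = -134 + 1710 = 1576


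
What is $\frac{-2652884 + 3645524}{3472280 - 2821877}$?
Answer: $\frac{330880}{216801} \approx 1.5262$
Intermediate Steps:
$\frac{-2652884 + 3645524}{3472280 - 2821877} = \frac{992640}{650403} = 992640 \cdot \frac{1}{650403} = \frac{330880}{216801}$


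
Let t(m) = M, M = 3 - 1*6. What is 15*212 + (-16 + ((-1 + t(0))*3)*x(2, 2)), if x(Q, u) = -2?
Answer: 3188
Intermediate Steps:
M = -3 (M = 3 - 6 = -3)
t(m) = -3
15*212 + (-16 + ((-1 + t(0))*3)*x(2, 2)) = 15*212 + (-16 + ((-1 - 3)*3)*(-2)) = 3180 + (-16 - 4*3*(-2)) = 3180 + (-16 - 12*(-2)) = 3180 + (-16 + 24) = 3180 + 8 = 3188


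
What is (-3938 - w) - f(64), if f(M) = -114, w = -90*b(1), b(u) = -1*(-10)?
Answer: -2924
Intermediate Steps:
b(u) = 10
w = -900 (w = -90*10 = -900)
(-3938 - w) - f(64) = (-3938 - 1*(-900)) - 1*(-114) = (-3938 + 900) + 114 = -3038 + 114 = -2924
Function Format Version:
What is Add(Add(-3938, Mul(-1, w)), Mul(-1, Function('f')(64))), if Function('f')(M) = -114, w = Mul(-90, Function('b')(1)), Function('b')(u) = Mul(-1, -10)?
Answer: -2924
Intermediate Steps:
Function('b')(u) = 10
w = -900 (w = Mul(-90, 10) = -900)
Add(Add(-3938, Mul(-1, w)), Mul(-1, Function('f')(64))) = Add(Add(-3938, Mul(-1, -900)), Mul(-1, -114)) = Add(Add(-3938, 900), 114) = Add(-3038, 114) = -2924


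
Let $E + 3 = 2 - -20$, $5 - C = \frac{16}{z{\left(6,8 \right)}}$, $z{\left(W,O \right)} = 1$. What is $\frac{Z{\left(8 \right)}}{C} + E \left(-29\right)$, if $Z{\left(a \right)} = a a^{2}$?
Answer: $- \frac{6573}{11} \approx -597.54$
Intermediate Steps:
$Z{\left(a \right)} = a^{3}$
$C = -11$ ($C = 5 - \frac{16}{1} = 5 - 16 \cdot 1 = 5 - 16 = -11$)
$E = 19$ ($E = -3 + \left(2 - -20\right) = -3 + \left(2 + 20\right) = -3 + 22 = 19$)
$\frac{Z{\left(8 \right)}}{C} + E \left(-29\right) = \frac{8^{3}}{-11} + 19 \left(-29\right) = 512 \left(- \frac{1}{11}\right) - 551 = - \frac{512}{11} - 551 = - \frac{6573}{11}$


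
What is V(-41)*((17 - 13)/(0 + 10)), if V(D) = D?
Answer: -82/5 ≈ -16.400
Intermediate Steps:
V(-41)*((17 - 13)/(0 + 10)) = -41*(17 - 13)/(0 + 10) = -164/10 = -41*2/5 = -82/5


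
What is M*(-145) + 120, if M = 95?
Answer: -13655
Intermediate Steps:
M*(-145) + 120 = 95*(-145) + 120 = -13775 + 120 = -13655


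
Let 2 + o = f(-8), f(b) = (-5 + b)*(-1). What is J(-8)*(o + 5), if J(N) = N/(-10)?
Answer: 64/5 ≈ 12.800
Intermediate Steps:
J(N) = -N/10 (J(N) = N*(-⅒) = -N/10)
f(b) = 5 - b
o = 11 (o = -2 + (5 - 1*(-8)) = -2 + (5 + 8) = -2 + 13 = 11)
J(-8)*(o + 5) = (-⅒*(-8))*(11 + 5) = (⅘)*16 = 64/5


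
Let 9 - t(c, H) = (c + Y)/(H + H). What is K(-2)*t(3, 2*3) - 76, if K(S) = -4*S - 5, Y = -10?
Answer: -189/4 ≈ -47.250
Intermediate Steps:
K(S) = -5 - 4*S
t(c, H) = 9 - (-10 + c)/(2*H) (t(c, H) = 9 - (c - 10)/(H + H) = 9 - (-10 + c)/(2*H))
K(-2)*t(3, 2*3) - 76 = (-5 - 4*(-2))*((10 - 1*3 + 18*(2*3))/(2*((2*3)))) - 76 = (-5 + 8)*((½)*(10 - 3 + 18*6)/6) - 76 = 3*((½)*(⅙)*(10 - 3 + 108)) - 76 = 3*((½)*(⅙)*115) - 76 = 3*(115/12) - 76 = 115/4 - 76 = -189/4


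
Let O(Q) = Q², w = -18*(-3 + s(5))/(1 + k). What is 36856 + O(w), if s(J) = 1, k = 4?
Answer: 922696/25 ≈ 36908.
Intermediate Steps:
w = 36/5 (w = -18*(-3 + 1)/(1 + 4) = -(-36)/5 = -18*(-⅖) = 36/5 ≈ 7.2000)
36856 + O(w) = 36856 + (36/5)² = 36856 + 1296/25 = 922696/25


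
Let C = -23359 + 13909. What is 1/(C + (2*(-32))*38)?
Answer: -1/11882 ≈ -8.4161e-5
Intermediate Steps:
C = -9450
1/(C + (2*(-32))*38) = 1/(-9450 + (2*(-32))*38) = 1/(-9450 - 64*38) = 1/(-9450 - 2432) = 1/(-11882) = -1/11882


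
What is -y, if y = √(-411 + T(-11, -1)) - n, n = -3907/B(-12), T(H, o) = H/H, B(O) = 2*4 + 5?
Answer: -3907/13 - I*√410 ≈ -300.54 - 20.248*I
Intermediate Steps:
B(O) = 13 (B(O) = 8 + 5 = 13)
T(H, o) = 1
n = -3907/13 ≈ -300.54
y = 3907/13 + I*√410 (y = √(-411 + 1) - 1*(-3907/13) = √(-410) + 3907/13 = I*√410 + 3907/13 = 3907/13 + I*√410 ≈ 300.54 + 20.248*I)
-y = -(3907/13 + I*√410) = -3907/13 - I*√410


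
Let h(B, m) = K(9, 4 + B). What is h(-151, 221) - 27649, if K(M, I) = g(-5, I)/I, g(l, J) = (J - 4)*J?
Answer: -27800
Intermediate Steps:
g(l, J) = J*(-4 + J) (g(l, J) = (-4 + J)*J = J*(-4 + J))
K(M, I) = -4 + I (K(M, I) = (I*(-4 + I))/I = -4 + I)
h(B, m) = B (h(B, m) = -4 + (4 + B) = B)
h(-151, 221) - 27649 = -151 - 27649 = -27800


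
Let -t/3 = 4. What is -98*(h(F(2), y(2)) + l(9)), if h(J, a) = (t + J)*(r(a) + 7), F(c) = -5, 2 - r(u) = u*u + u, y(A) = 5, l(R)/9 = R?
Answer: -42924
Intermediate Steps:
t = -12 (t = -3*4 = -12)
l(R) = 9*R
r(u) = 2 - u - u**2 (r(u) = 2 - (u*u + u) = 2 - (u**2 + u) = 2 - (u + u**2) = 2 + (-u - u**2) = 2 - u - u**2)
h(J, a) = (-12 + J)*(9 - a - a**2) (h(J, a) = (-12 + J)*((2 - a - a**2) + 7) = (-12 + J)*(9 - a - a**2))
-98*(h(F(2), y(2)) + l(9)) = -98*((-108 + 7*(-5) + 12*5 + 12*5**2 - 1*(-5)*(-2 + 5 + 5**2)) + 9*9) = -98*((-108 - 35 + 60 + 12*25 - 1*(-5)*(-2 + 5 + 25)) + 81) = -98*((-108 - 35 + 60 + 300 - 1*(-5)*28) + 81) = -98*((-108 - 35 + 60 + 300 + 140) + 81) = -98*(357 + 81) = -98*438 = -42924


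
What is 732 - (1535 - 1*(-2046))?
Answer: -2849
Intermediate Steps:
732 - (1535 - 1*(-2046)) = 732 - (1535 + 2046) = 732 - 1*3581 = 732 - 3581 = -2849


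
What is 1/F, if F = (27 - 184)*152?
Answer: -1/23864 ≈ -4.1904e-5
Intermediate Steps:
F = -23864 (F = -157*152 = -23864)
1/F = 1/(-23864) = -1/23864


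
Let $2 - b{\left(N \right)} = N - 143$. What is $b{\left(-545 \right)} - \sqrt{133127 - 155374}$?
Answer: $690 - i \sqrt{22247} \approx 690.0 - 149.15 i$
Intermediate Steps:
$b{\left(N \right)} = 145 - N$ ($b{\left(N \right)} = 2 - \left(N - 143\right) = 2 - \left(-143 + N\right) = 145 - N$)
$b{\left(-545 \right)} - \sqrt{133127 - 155374} = \left(145 - -545\right) - \sqrt{133127 - 155374} = \left(145 + 545\right) - \sqrt{-22247} = 690 - i \sqrt{22247}$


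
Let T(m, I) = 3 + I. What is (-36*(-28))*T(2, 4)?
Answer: 7056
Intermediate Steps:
(-36*(-28))*T(2, 4) = (-36*(-28))*(3 + 4) = 1008*7 = 7056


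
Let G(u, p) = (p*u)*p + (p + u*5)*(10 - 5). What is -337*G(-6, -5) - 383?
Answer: 109142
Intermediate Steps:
G(u, p) = 5*p + 25*u + u*p² (G(u, p) = u*p² + (p + 5*u)*5 = u*p² + (5*p + 25*u) = 5*p + 25*u + u*p²)
-337*G(-6, -5) - 383 = -337*(5*(-5) + 25*(-6) - 6*(-5)²) - 383 = -337*(-25 - 150 - 6*25) - 383 = -337*(-25 - 150 - 150) - 383 = -337*(-325) - 383 = 109525 - 383 = 109142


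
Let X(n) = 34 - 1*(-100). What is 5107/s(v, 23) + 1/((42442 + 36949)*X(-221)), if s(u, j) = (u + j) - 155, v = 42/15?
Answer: -67912847536/1718100631 ≈ -39.528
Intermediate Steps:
v = 14/5 (v = 42*(1/15) = 14/5 ≈ 2.8000)
s(u, j) = -155 + j + u (s(u, j) = (j + u) - 155 = -155 + j + u)
X(n) = 134 (X(n) = 34 + 100 = 134)
5107/s(v, 23) + 1/((42442 + 36949)*X(-221)) = 5107/(-155 + 23 + 14/5) + 1/((42442 + 36949)*134) = 5107/(-646/5) + (1/134)/79391 = 5107*(-5/646) + (1/79391)*(1/134) = -25535/646 + 1/10638394 = -67912847536/1718100631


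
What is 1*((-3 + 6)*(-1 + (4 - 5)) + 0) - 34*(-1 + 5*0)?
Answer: 28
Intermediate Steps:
1*((-3 + 6)*(-1 + (4 - 5)) + 0) - 34*(-1 + 5*0) = 1*(3*(-1 - 1) + 0) - 34*(-1 + 0) = 1*(3*(-2) + 0) - 34*(-1) = 1*(-6 + 0) + 34 = 1*(-6) + 34 = -6 + 34 = 28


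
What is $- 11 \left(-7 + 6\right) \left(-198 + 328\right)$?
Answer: $1430$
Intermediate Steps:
$- 11 \left(-7 + 6\right) \left(-198 + 328\right) = \left(-11\right) \left(-1\right) 130 = 11 \cdot 130 = 1430$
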